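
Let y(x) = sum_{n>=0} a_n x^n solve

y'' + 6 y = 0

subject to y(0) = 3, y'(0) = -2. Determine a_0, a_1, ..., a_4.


Ansatz: y(x) = sum_{n>=0} a_n x^n, so y'(x) = sum_{n>=1} n a_n x^(n-1) and y''(x) = sum_{n>=2} n(n-1) a_n x^(n-2).
Substitute into P(x) y'' + Q(x) y' + R(x) y = 0 with P(x) = 1, Q(x) = 0, R(x) = 6, and match powers of x.
Initial conditions: a_0 = 3, a_1 = -2.
Setting the coefficient of each power of x to zero and solving order by order (substituting the coefficients already found):
  x^0: 2 a_2 + 6 a_0 = 0  ->  2 a_2 = -6 a_0 = -18  ->  a_2 = -9
  x^1: 6 a_3 + 6 a_1 = 0  ->  6 a_3 = -6 a_1 = 12  ->  a_3 = 2
  x^2: 12 a_4 + 6 a_2 = 0  ->  12 a_4 = -6 a_2 = 54  ->  a_4 = 9/2
Truncated series: y(x) = 3 - 2 x - 9 x^2 + 2 x^3 + (9/2) x^4 + O(x^5).

a_0 = 3; a_1 = -2; a_2 = -9; a_3 = 2; a_4 = 9/2


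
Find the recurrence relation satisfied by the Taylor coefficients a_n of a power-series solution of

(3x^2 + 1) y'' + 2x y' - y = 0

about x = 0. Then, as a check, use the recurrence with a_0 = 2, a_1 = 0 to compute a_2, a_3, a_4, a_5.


Substitute y = sum_n a_n x^n.
(1 + 3 x^2) y'' contributes (n+2)(n+1) a_{n+2} + 3 n(n-1) a_n at x^n.
2 x y'(x) contributes 2 n a_n at x^n.
-y(x) contributes -1 a_n at x^n.
Matching x^n: (n+2)(n+1) a_{n+2} + (3 n(n-1) + 2 n - 1) a_n = 0.
Thus a_{n+2} = (-3 n(n-1) - 2 n + 1) / ((n+1)(n+2)) * a_n.

Check with a_0 = 2, a_1 = 0 (apply the recurrence for n = 0, 1, 2, 3): a_0 = 2, a_1 = 0, a_2 = 1, a_3 = 0, a_4 = -3/4, a_5 = 0.

a_(n+2) = (-3 n(n-1) - 2 n + 1) / ((n+1)(n+2)) * a_n; check: a_0 = 2, a_1 = 0, a_2 = 1, a_3 = 0, a_4 = -3/4, a_5 = 0


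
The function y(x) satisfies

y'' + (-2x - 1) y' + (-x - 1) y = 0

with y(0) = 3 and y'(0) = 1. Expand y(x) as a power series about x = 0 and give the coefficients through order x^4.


Ansatz: y(x) = sum_{n>=0} a_n x^n, so y'(x) = sum_{n>=1} n a_n x^(n-1) and y''(x) = sum_{n>=2} n(n-1) a_n x^(n-2).
Substitute into P(x) y'' + Q(x) y' + R(x) y = 0 with P(x) = 1, Q(x) = -2x - 1, R(x) = -x - 1, and match powers of x.
Initial conditions: a_0 = 3, a_1 = 1.
Setting the coefficient of each power of x to zero and solving order by order (substituting the coefficients already found):
  x^0: 2 a_2 - a_1 - a_0 = 0  ->  2 a_2 = a_1 + a_0 = 4  ->  a_2 = 2
  x^1: 6 a_3 - 2 a_2 - 3 a_1 - a_0 = 0  ->  6 a_3 = 2 a_2 + 3 a_1 + a_0 = 10  ->  a_3 = 5/3
  x^2: 12 a_4 - 3 a_3 - 5 a_2 - a_1 = 0  ->  12 a_4 = 3 a_3 + 5 a_2 + a_1 = 16  ->  a_4 = 4/3
Truncated series: y(x) = 3 + x + 2 x^2 + (5/3) x^3 + (4/3) x^4 + O(x^5).

a_0 = 3; a_1 = 1; a_2 = 2; a_3 = 5/3; a_4 = 4/3


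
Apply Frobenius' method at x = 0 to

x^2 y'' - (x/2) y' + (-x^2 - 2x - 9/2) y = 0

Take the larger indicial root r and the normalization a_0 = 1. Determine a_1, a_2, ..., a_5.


Write in Frobenius form y'' + (p(x)/x) y' + (q(x)/x^2) y = 0:
  p(x) = -1/2,  q(x) = -x^2 - 2x - 9/2.
Indicial equation: r(r-1) + (-1/2) r + (-9/2) = 0 -> roots r_1 = 3, r_2 = -3/2.
Take r = r_1 = 3. Let y(x) = x^r sum_{n>=0} a_n x^n with a_0 = 1.
Substitute y = x^r sum a_n x^n and match x^{r+n}. The recurrence is
  D(n) a_n - 2 a_{n-1} - 1 a_{n-2} = 0,  where D(n) = (r+n)(r+n-1) + (-1/2)(r+n) + (-9/2).
  a_n = [2 a_{n-1} + 1 a_{n-2}] / D(n).
Since the indicial polynomial factors as (r - r_1)(r - r_2), D(n) = (r_1 + n - r_1)(r_1 + n - r_2) = n(n + 9/2).
Evaluating step by step (a_0 = 1):
  n = 1: D(1) = 1(1 + 9/2) = 11/2; numerator = 2(1) = 2; a_1 = (2)/(11/2) = 4/11
  n = 2: D(2) = 2(2 + 9/2) = 13; numerator = 2(4/11) + 1(1) = 19/11; a_2 = (19/11)/(13) = 19/143
  n = 3: D(3) = 3(3 + 9/2) = 45/2; numerator = 2(19/143) + 1(4/11) = 90/143; a_3 = (90/143)/(45/2) = 4/143
  n = 4: D(4) = 4(4 + 9/2) = 34; numerator = 2(4/143) + 1(19/143) = 27/143; a_4 = (27/143)/(34) = 27/4862
  n = 5: D(5) = 5(5 + 9/2) = 95/2; numerator = 2(27/4862) + 1(4/143) = 95/2431; a_5 = (95/2431)/(95/2) = 2/2431

r = 3; a_0 = 1; a_1 = 4/11; a_2 = 19/143; a_3 = 4/143; a_4 = 27/4862; a_5 = 2/2431


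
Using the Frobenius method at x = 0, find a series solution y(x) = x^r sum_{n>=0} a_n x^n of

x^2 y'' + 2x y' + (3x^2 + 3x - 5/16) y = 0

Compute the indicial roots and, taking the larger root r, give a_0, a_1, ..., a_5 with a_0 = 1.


Write in Frobenius form y'' + (p(x)/x) y' + (q(x)/x^2) y = 0:
  p(x) = 2,  q(x) = 3x^2 + 3x - 5/16.
Indicial equation: r(r-1) + (2) r + (-5/16) = 0 -> roots r_1 = 1/4, r_2 = -5/4.
Take r = r_1 = 1/4. Let y(x) = x^r sum_{n>=0} a_n x^n with a_0 = 1.
Substitute y = x^r sum a_n x^n and match x^{r+n}. The recurrence is
  D(n) a_n + 3 a_{n-1} + 3 a_{n-2} = 0,  where D(n) = (r+n)(r+n-1) + (2)(r+n) + (-5/16).
  a_n = [-3 a_{n-1} - 3 a_{n-2}] / D(n).
Since the indicial polynomial factors as (r - r_1)(r - r_2), D(n) = (r_1 + n - r_1)(r_1 + n - r_2) = n(n + 3/2).
Evaluating step by step (a_0 = 1):
  n = 1: D(1) = 1(1 + 3/2) = 5/2; numerator = -3(1) = -3; a_1 = (-3)/(5/2) = -6/5
  n = 2: D(2) = 2(2 + 3/2) = 7; numerator = -3(-6/5) - 3(1) = 3/5; a_2 = (3/5)/(7) = 3/35
  n = 3: D(3) = 3(3 + 3/2) = 27/2; numerator = -3(3/35) - 3(-6/5) = 117/35; a_3 = (117/35)/(27/2) = 26/105
  n = 4: D(4) = 4(4 + 3/2) = 22; numerator = -3(26/105) - 3(3/35) = -1; a_4 = (-1)/(22) = -1/22
  n = 5: D(5) = 5(5 + 3/2) = 65/2; numerator = -3(-1/22) - 3(26/105) = -467/770; a_5 = (-467/770)/(65/2) = -467/25025

r = 1/4; a_0 = 1; a_1 = -6/5; a_2 = 3/35; a_3 = 26/105; a_4 = -1/22; a_5 = -467/25025


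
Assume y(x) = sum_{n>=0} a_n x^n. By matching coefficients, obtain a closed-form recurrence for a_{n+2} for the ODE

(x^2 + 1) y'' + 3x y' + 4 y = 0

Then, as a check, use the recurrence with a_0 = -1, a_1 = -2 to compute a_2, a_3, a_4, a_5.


Substitute y = sum_n a_n x^n.
(1 + 1 x^2) y'' contributes (n+2)(n+1) a_{n+2} + n(n-1) a_n at x^n.
3 x y'(x) contributes 3 n a_n at x^n.
4 y(x) contributes 4 a_n at x^n.
Matching x^n: (n+2)(n+1) a_{n+2} + (n(n-1) + 3 n + 4) a_n = 0.
Thus a_{n+2} = (-n(n-1) - 3 n - 4) / ((n+1)(n+2)) * a_n.

Check with a_0 = -1, a_1 = -2 (apply the recurrence for n = 0, 1, 2, 3): a_0 = -1, a_1 = -2, a_2 = 2, a_3 = 7/3, a_4 = -2, a_5 = -133/60.

a_(n+2) = (-n(n-1) - 3 n - 4) / ((n+1)(n+2)) * a_n; check: a_0 = -1, a_1 = -2, a_2 = 2, a_3 = 7/3, a_4 = -2, a_5 = -133/60


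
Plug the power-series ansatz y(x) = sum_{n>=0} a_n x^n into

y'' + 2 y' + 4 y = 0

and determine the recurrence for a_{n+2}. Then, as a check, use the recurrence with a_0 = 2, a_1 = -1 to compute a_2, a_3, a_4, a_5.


Substitute y = sum_n a_n x^n.
y''(x) has coefficient (n+2)(n+1) a_{n+2} at x^n;
2 y'(x) has coefficient 2 (n+1) a_{n+1} at x^n;
4 y(x) has coefficient 4 a_n at x^n.
Matching x^n: (n+2)(n+1) a_{n+2} + 2 (n+1) a_{n+1} + 4 a_n = 0.
Thus a_{n+2} = [-2 (n+1) a_{n+1} - 4 a_n] / ((n+1)(n+2)).

Check with a_0 = 2, a_1 = -1 (apply the recurrence for n = 0, 1, 2, 3): a_0 = 2, a_1 = -1, a_2 = -3, a_3 = 8/3, a_4 = -1/3, a_5 = -2/5.

a_(n+2) = [-2 (n+1) a_(n+1) - 4 a_n] / ((n+1)(n+2)); check: a_0 = 2, a_1 = -1, a_2 = -3, a_3 = 8/3, a_4 = -1/3, a_5 = -2/5


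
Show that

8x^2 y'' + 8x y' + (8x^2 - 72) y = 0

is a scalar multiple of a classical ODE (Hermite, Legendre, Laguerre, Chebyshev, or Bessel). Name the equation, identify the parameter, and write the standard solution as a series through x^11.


All three coefficients share the factor 8; dividing through by 8 gives  x^2 y'' + x y' + (x^2 - 9) y = 0.
This matches the Bessel equation x^2 y'' + x y' + (x^2 - nu^2) y = 0 with nu^2 = 9, so nu = 3; the solution bounded at x = 0 is J_3(x).
Frobenius at x = 0: indicial roots ±nu; for r = nu the recurrence k(k + 2nu) c_k = -c_{k-2} gives the standard series J_nu(x) = sum_{k>=0} (-1)^k / (k! (k+nu)!) (x/2)^(2k+nu). Evaluate the first 5 terms:
  k = 0: (-1)^0 / (0! * 3! * 2^3) x^3 = 1/(1*6*8) x^3 = (1/48) x^3
  k = 1: (-1)^1 / (1! * 4! * 2^5) x^5 = -1/(1*24*32) x^5 = (-1/768) x^5
  k = 2: (-1)^2 / (2! * 5! * 2^7) x^7 = 1/(2*120*128) x^7 = (1/30720) x^7
  k = 3: (-1)^3 / (3! * 6! * 2^9) x^9 = -1/(6*720*512) x^9 = (-1/2211840) x^9
  k = 4: (-1)^4 / (4! * 7! * 2^11) x^11 = 1/(24*5040*2048) x^11 = (1/247726080) x^11
Hence J_3(x) = x^11/247726080 - x^9/2211840 + x^7/30720 - x^5/768 + x^3/48 + ....

J_3(x); series = x^11/247726080 - x^9/2211840 + x^7/30720 - x^5/768 + x^3/48


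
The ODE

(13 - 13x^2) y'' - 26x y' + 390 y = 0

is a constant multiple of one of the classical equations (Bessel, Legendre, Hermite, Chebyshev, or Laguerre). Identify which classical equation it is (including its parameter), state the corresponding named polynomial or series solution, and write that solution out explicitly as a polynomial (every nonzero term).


All three coefficients share the factor 13; dividing through by 13 gives  (1 - x^2) y'' - 2x y' + 30 y = 0.
This matches the Legendre equation (1 - x^2) y'' - 2x y' + n(n+1) y = 0 (note the -2x y' term) with n(n+1) = 30, so n = 5; the polynomial solution is P_5(x).
With y = sum_k a_k x^k, matching x^k gives (k+2)(k+1) a_{k+2} = [k(k+1) - n(n+1)] a_k = (k - 5)(k + 6) a_k. The right side vanishes at k = 5, so the series with the parity of 5 terminates at degree 5.
Standard normalization (P_n(1) = 1): leading coefficient (2n)!/(2^n (n!)^2) = 3628800/(32*14400) = 63/8, so a_5 = 63/8. Work downward with a_k = (k+1)(k+2) a_{k+2} / ((k - 5)(k + 6)):
  a_3 = (4)(5)(63/8) / ((3 - 5)(3 + 6)) = (315/2)/(-18) = -35/4
  a_1 = (2)(3)(-35/4) / ((1 - 5)(1 + 6)) = (-105/2)/(-28) = 15/8
Hence P_5(x) = 63 x^5/8 - 35 x^3/4 + 15 x/8.

P_5(x); series = 63 x^5/8 - 35 x^3/4 + 15 x/8


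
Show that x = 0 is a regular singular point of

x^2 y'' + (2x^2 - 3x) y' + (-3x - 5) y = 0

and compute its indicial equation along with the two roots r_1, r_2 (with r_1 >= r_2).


Divide by x^2 to reach normal form y'' + P_1(x) y' + P_2(x) y = 0 with P_1(x) = 2 - 3/x and P_2(x) = -3/x - 5/x^2.
x = 0 is a singular point because the y'-coefficient 2 - 3/x has a pole at x = 0 and the y-coefficient -3/x - 5/x^2 has a pole at x = 0.
It is a regular singular point because x P_1(x) = p(x) = 2x - 3 and x^2 P_2(x) = q(x) = -3x - 5 are polynomials, hence analytic at x = 0.
p(0) = -3,  q(0) = -5.
Indicial equation: r(r-1) + p(0) r + q(0) = 0, i.e. r^2 + (p(0) - 1) r + q(0) = 0, i.e. r^2 - 4 r - 5 = 0.
Discriminant: (-4)^2 - 4(-5) = 36, so r = (4 ± 6)/2.
Solving: r_1 = 5, r_2 = -1.

indicial: r^2 - 4 r - 5 = 0; roots r_1 = 5, r_2 = -1


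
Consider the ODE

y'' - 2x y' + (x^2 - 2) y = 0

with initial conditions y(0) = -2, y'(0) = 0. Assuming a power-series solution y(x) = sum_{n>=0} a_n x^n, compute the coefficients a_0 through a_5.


Ansatz: y(x) = sum_{n>=0} a_n x^n, so y'(x) = sum_{n>=1} n a_n x^(n-1) and y''(x) = sum_{n>=2} n(n-1) a_n x^(n-2).
Substitute into P(x) y'' + Q(x) y' + R(x) y = 0 with P(x) = 1, Q(x) = -2x, R(x) = x^2 - 2, and match powers of x.
Initial conditions: a_0 = -2, a_1 = 0.
Setting the coefficient of each power of x to zero and solving order by order (substituting the coefficients already found):
  x^0: 2 a_2 - 2 a_0 = 0  ->  2 a_2 = 2 a_0 = -4  ->  a_2 = -2
  x^1: 6 a_3 - 4 a_1 = 0  ->  6 a_3 = 4 a_1 = 0  ->  a_3 = 0
  x^2: 12 a_4 - 6 a_2 + a_0 = 0  ->  12 a_4 = 6 a_2 - a_0 = -10  ->  a_4 = -5/6
  x^3: 20 a_5 - 8 a_3 + a_1 = 0  ->  20 a_5 = 8 a_3 - a_1 = 0  ->  a_5 = 0
Truncated series: y(x) = -2 - 2 x^2 - (5/6) x^4 + O(x^6).

a_0 = -2; a_1 = 0; a_2 = -2; a_3 = 0; a_4 = -5/6; a_5 = 0


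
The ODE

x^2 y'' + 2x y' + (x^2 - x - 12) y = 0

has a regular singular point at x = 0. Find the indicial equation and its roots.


Divide by x^2 to reach normal form y'' + P_1(x) y' + P_2(x) y = 0 with P_1(x) = 2/x and P_2(x) = 1 - 1/x - 12/x^2.
x = 0 is a singular point because the y'-coefficient 2/x has a pole at x = 0 and the y-coefficient 1 - 1/x - 12/x^2 has a pole at x = 0.
It is a regular singular point because x P_1(x) = p(x) = 2 and x^2 P_2(x) = q(x) = x^2 - x - 12 are polynomials, hence analytic at x = 0.
p(0) = 2,  q(0) = -12.
Indicial equation: r(r-1) + p(0) r + q(0) = 0, i.e. r^2 + (p(0) - 1) r + q(0) = 0, i.e. r^2 + 1 r - 12 = 0.
Discriminant: (1)^2 - 4(-12) = 49, so r = (-1 ± 7)/2.
Solving: r_1 = 3, r_2 = -4.

indicial: r^2 + 1 r - 12 = 0; roots r_1 = 3, r_2 = -4


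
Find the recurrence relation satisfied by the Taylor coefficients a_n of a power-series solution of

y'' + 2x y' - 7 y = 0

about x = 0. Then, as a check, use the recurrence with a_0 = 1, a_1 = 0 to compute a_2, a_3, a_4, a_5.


Substitute y = sum_n a_n x^n.
y''(x) has coefficient (n+2)(n+1) a_{n+2} at x^n;
2 x y'(x) has coefficient 2 n a_n at x^n (shift);
-7 y(x) has coefficient -7 a_n at x^n.
Matching x^n: (n+2)(n+1) a_{n+2} + (2n - 7) a_n = 0.
Thus a_{n+2} = (-2n + 7) / ((n+1)(n+2)) * a_n.

Check with a_0 = 1, a_1 = 0 (apply the recurrence for n = 0, 1, 2, 3): a_0 = 1, a_1 = 0, a_2 = 7/2, a_3 = 0, a_4 = 7/8, a_5 = 0.

a_(n+2) = (-2n + 7) / ((n+1)(n+2)) * a_n; check: a_0 = 1, a_1 = 0, a_2 = 7/2, a_3 = 0, a_4 = 7/8, a_5 = 0


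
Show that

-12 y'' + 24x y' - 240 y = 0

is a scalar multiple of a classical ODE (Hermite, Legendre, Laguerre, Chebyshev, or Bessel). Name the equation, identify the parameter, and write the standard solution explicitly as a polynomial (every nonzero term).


All three coefficients share the factor -12; dividing through by -12 gives  y'' - 2x y' + 20 y = 0.
This matches the Hermite equation y'' - 2x y' + 2n y = 0 with 2n = 20, so n = 10; the polynomial solution is H_10(x).
With y = sum_k a_k x^k, matching x^k gives (k+2)(k+1) a_{k+2} = 2(k - n) a_k = 2(k - 10) a_k. The right side vanishes at k = 10, so the series with the parity of 10 terminates at degree 10.
Standard normalization: leading coefficient of H_n is 2^n, so a_10 = 2^10 = 1024. Work downward with a_k = (k+1)(k+2) a_{k+2} / (2(k - n)):
  a_8 = (9)(10)(1024) / (2(8 - 10)) = 92160/(-4) = -23040
  a_6 = (7)(8)(-23040) / (2(6 - 10)) = -1290240/(-8) = 161280
  a_4 = (5)(6)(161280) / (2(4 - 10)) = 4838400/(-12) = -403200
  a_2 = (3)(4)(-403200) / (2(2 - 10)) = -4838400/(-16) = 302400
  a_0 = (1)(2)(302400) / (2(0 - 10)) = 604800/(-20) = -30240
Hence H_10(x) = 1024 x^10 - 23040 x^8 + 161280 x^6 - 403200 x^4 + 302400 x^2 - 30240.

H_10(x); series = 1024 x^10 - 23040 x^8 + 161280 x^6 - 403200 x^4 + 302400 x^2 - 30240


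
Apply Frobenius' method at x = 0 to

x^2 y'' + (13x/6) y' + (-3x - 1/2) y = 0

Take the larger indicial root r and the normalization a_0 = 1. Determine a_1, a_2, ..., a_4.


Write in Frobenius form y'' + (p(x)/x) y' + (q(x)/x^2) y = 0:
  p(x) = 13/6,  q(x) = -3x - 1/2.
Indicial equation: r(r-1) + (13/6) r + (-1/2) = 0 -> roots r_1 = 1/3, r_2 = -3/2.
Take r = r_1 = 1/3. Let y(x) = x^r sum_{n>=0} a_n x^n with a_0 = 1.
Substitute y = x^r sum a_n x^n and match x^{r+n}. The recurrence is
  D(n) a_n - 3 a_{n-1} = 0,  where D(n) = (r+n)(r+n-1) + (13/6)(r+n) + (-1/2).
  a_n = 3 / D(n) * a_{n-1}.
Since the indicial polynomial factors as (r - r_1)(r - r_2), D(n) = (r_1 + n - r_1)(r_1 + n - r_2) = n(n + 11/6).
Evaluating step by step (a_0 = 1):
  n = 1: D(1) = 1(1 + 11/6) = 17/6; numerator = 3(1) = 3; a_1 = (3)/(17/6) = 18/17
  n = 2: D(2) = 2(2 + 11/6) = 23/3; numerator = 3(18/17) = 54/17; a_2 = (54/17)/(23/3) = 162/391
  n = 3: D(3) = 3(3 + 11/6) = 29/2; numerator = 3(162/391) = 486/391; a_3 = (486/391)/(29/2) = 972/11339
  n = 4: D(4) = 4(4 + 11/6) = 70/3; numerator = 3(972/11339) = 2916/11339; a_4 = (2916/11339)/(70/3) = 4374/396865

r = 1/3; a_0 = 1; a_1 = 18/17; a_2 = 162/391; a_3 = 972/11339; a_4 = 4374/396865


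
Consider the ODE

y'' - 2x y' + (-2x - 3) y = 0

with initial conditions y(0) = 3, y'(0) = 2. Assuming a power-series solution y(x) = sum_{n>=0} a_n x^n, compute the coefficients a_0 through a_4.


Ansatz: y(x) = sum_{n>=0} a_n x^n, so y'(x) = sum_{n>=1} n a_n x^(n-1) and y''(x) = sum_{n>=2} n(n-1) a_n x^(n-2).
Substitute into P(x) y'' + Q(x) y' + R(x) y = 0 with P(x) = 1, Q(x) = -2x, R(x) = -2x - 3, and match powers of x.
Initial conditions: a_0 = 3, a_1 = 2.
Setting the coefficient of each power of x to zero and solving order by order (substituting the coefficients already found):
  x^0: 2 a_2 - 3 a_0 = 0  ->  2 a_2 = 3 a_0 = 9  ->  a_2 = 9/2
  x^1: 6 a_3 - 5 a_1 - 2 a_0 = 0  ->  6 a_3 = 5 a_1 + 2 a_0 = 16  ->  a_3 = 8/3
  x^2: 12 a_4 - 7 a_2 - 2 a_1 = 0  ->  12 a_4 = 7 a_2 + 2 a_1 = 71/2  ->  a_4 = 71/24
Truncated series: y(x) = 3 + 2 x + (9/2) x^2 + (8/3) x^3 + (71/24) x^4 + O(x^5).

a_0 = 3; a_1 = 2; a_2 = 9/2; a_3 = 8/3; a_4 = 71/24


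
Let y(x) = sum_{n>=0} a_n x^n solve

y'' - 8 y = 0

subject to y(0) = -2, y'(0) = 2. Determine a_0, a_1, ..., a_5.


Ansatz: y(x) = sum_{n>=0} a_n x^n, so y'(x) = sum_{n>=1} n a_n x^(n-1) and y''(x) = sum_{n>=2} n(n-1) a_n x^(n-2).
Substitute into P(x) y'' + Q(x) y' + R(x) y = 0 with P(x) = 1, Q(x) = 0, R(x) = -8, and match powers of x.
Initial conditions: a_0 = -2, a_1 = 2.
Setting the coefficient of each power of x to zero and solving order by order (substituting the coefficients already found):
  x^0: 2 a_2 - 8 a_0 = 0  ->  2 a_2 = 8 a_0 = -16  ->  a_2 = -8
  x^1: 6 a_3 - 8 a_1 = 0  ->  6 a_3 = 8 a_1 = 16  ->  a_3 = 8/3
  x^2: 12 a_4 - 8 a_2 = 0  ->  12 a_4 = 8 a_2 = -64  ->  a_4 = -16/3
  x^3: 20 a_5 - 8 a_3 = 0  ->  20 a_5 = 8 a_3 = 64/3  ->  a_5 = 16/15
Truncated series: y(x) = -2 + 2 x - 8 x^2 + (8/3) x^3 - (16/3) x^4 + (16/15) x^5 + O(x^6).

a_0 = -2; a_1 = 2; a_2 = -8; a_3 = 8/3; a_4 = -16/3; a_5 = 16/15


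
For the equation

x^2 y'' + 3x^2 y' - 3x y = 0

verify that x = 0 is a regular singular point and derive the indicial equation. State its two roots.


Divide by x^2 to reach normal form y'' + P_1(x) y' + P_2(x) y = 0 with P_1(x) = 3 and P_2(x) = -3/x.
x = 0 is a singular point because the y-coefficient -3/x has a pole at x = 0.
It is a regular singular point because x P_1(x) = p(x) = 3x and x^2 P_2(x) = q(x) = -3x are polynomials, hence analytic at x = 0.
p(0) = 0,  q(0) = 0.
Indicial equation: r(r-1) + p(0) r + q(0) = 0, i.e. r^2 + (p(0) - 1) r + q(0) = 0, i.e. r^2 - 1 r = 0.
Discriminant: (-1)^2 - 4(0) = 1, so r = (1 ± 1)/2.
Solving: r_1 = 1, r_2 = 0.

indicial: r^2 - 1 r = 0; roots r_1 = 1, r_2 = 0


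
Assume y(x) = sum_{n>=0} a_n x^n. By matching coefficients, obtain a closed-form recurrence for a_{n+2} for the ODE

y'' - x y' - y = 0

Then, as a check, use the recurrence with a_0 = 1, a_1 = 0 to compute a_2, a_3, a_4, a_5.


Substitute y = sum_n a_n x^n.
y''(x) has coefficient (n+2)(n+1) a_{n+2} at x^n;
-x y'(x) has coefficient -n a_n at x^n (shift);
-y(x) has coefficient -1 a_n at x^n.
Matching x^n: (n+2)(n+1) a_{n+2} + (-n - 1) a_n = 0.
Thus a_{n+2} = (n + 1) / ((n+1)(n+2)) * a_n.

Check with a_0 = 1, a_1 = 0 (apply the recurrence for n = 0, 1, 2, 3): a_0 = 1, a_1 = 0, a_2 = 1/2, a_3 = 0, a_4 = 1/8, a_5 = 0.

a_(n+2) = (n + 1) / ((n+1)(n+2)) * a_n; check: a_0 = 1, a_1 = 0, a_2 = 1/2, a_3 = 0, a_4 = 1/8, a_5 = 0


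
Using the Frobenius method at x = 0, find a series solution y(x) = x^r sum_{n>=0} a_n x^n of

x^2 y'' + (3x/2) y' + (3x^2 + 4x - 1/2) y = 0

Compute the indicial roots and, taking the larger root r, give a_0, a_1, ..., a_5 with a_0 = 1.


Write in Frobenius form y'' + (p(x)/x) y' + (q(x)/x^2) y = 0:
  p(x) = 3/2,  q(x) = 3x^2 + 4x - 1/2.
Indicial equation: r(r-1) + (3/2) r + (-1/2) = 0 -> roots r_1 = 1/2, r_2 = -1.
Take r = r_1 = 1/2. Let y(x) = x^r sum_{n>=0} a_n x^n with a_0 = 1.
Substitute y = x^r sum a_n x^n and match x^{r+n}. The recurrence is
  D(n) a_n + 4 a_{n-1} + 3 a_{n-2} = 0,  where D(n) = (r+n)(r+n-1) + (3/2)(r+n) + (-1/2).
  a_n = [-4 a_{n-1} - 3 a_{n-2}] / D(n).
Since the indicial polynomial factors as (r - r_1)(r - r_2), D(n) = (r_1 + n - r_1)(r_1 + n - r_2) = n(n + 3/2).
Evaluating step by step (a_0 = 1):
  n = 1: D(1) = 1(1 + 3/2) = 5/2; numerator = -4(1) = -4; a_1 = (-4)/(5/2) = -8/5
  n = 2: D(2) = 2(2 + 3/2) = 7; numerator = -4(-8/5) - 3(1) = 17/5; a_2 = (17/5)/(7) = 17/35
  n = 3: D(3) = 3(3 + 3/2) = 27/2; numerator = -4(17/35) - 3(-8/5) = 20/7; a_3 = (20/7)/(27/2) = 40/189
  n = 4: D(4) = 4(4 + 3/2) = 22; numerator = -4(40/189) - 3(17/35) = -311/135; a_4 = (-311/135)/(22) = -311/2970
  n = 5: D(5) = 5(5 + 3/2) = 65/2; numerator = -4(-311/2970) - 3(40/189) = -2246/10395; a_5 = (-2246/10395)/(65/2) = -4492/675675

r = 1/2; a_0 = 1; a_1 = -8/5; a_2 = 17/35; a_3 = 40/189; a_4 = -311/2970; a_5 = -4492/675675


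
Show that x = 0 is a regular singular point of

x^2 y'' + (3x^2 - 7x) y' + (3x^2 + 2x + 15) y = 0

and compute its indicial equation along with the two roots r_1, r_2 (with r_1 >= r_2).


Divide by x^2 to reach normal form y'' + P_1(x) y' + P_2(x) y = 0 with P_1(x) = 3 - 7/x and P_2(x) = 3 + 2/x + 15/x^2.
x = 0 is a singular point because the y'-coefficient 3 - 7/x has a pole at x = 0 and the y-coefficient 3 + 2/x + 15/x^2 has a pole at x = 0.
It is a regular singular point because x P_1(x) = p(x) = 3x - 7 and x^2 P_2(x) = q(x) = 3x^2 + 2x + 15 are polynomials, hence analytic at x = 0.
p(0) = -7,  q(0) = 15.
Indicial equation: r(r-1) + p(0) r + q(0) = 0, i.e. r^2 + (p(0) - 1) r + q(0) = 0, i.e. r^2 - 8 r + 15 = 0.
Discriminant: (-8)^2 - 4(15) = 4, so r = (8 ± 2)/2.
Solving: r_1 = 5, r_2 = 3.

indicial: r^2 - 8 r + 15 = 0; roots r_1 = 5, r_2 = 3


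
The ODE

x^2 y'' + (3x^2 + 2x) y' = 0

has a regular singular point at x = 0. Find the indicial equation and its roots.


Divide by x^2 to reach normal form y'' + P_1(x) y' + P_2(x) y = 0 with P_1(x) = 3 + 2/x and P_2(x) = 0.
x = 0 is a singular point because the y'-coefficient 3 + 2/x has a pole at x = 0.
It is a regular singular point because x P_1(x) = p(x) = 3x + 2 and x^2 P_2(x) = q(x) = 0 are polynomials, hence analytic at x = 0.
p(0) = 2,  q(0) = 0.
Indicial equation: r(r-1) + p(0) r + q(0) = 0, i.e. r^2 + (p(0) - 1) r + q(0) = 0, i.e. r^2 + 1 r = 0.
Discriminant: (1)^2 - 4(0) = 1, so r = (-1 ± 1)/2.
Solving: r_1 = 0, r_2 = -1.

indicial: r^2 + 1 r = 0; roots r_1 = 0, r_2 = -1


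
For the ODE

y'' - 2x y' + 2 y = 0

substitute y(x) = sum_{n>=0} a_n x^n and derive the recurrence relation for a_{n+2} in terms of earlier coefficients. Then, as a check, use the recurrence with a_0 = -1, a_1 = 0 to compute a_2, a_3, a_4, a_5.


Substitute y = sum_n a_n x^n.
y''(x) has coefficient (n+2)(n+1) a_{n+2} at x^n;
-2 x y'(x) has coefficient -2 n a_n at x^n (shift);
2 y(x) has coefficient 2 a_n at x^n.
Matching x^n: (n+2)(n+1) a_{n+2} + (-2n + 2) a_n = 0.
Thus a_{n+2} = (2n - 2) / ((n+1)(n+2)) * a_n.

Check with a_0 = -1, a_1 = 0 (apply the recurrence for n = 0, 1, 2, 3): a_0 = -1, a_1 = 0, a_2 = 1, a_3 = 0, a_4 = 1/6, a_5 = 0.

a_(n+2) = (2n - 2) / ((n+1)(n+2)) * a_n; check: a_0 = -1, a_1 = 0, a_2 = 1, a_3 = 0, a_4 = 1/6, a_5 = 0


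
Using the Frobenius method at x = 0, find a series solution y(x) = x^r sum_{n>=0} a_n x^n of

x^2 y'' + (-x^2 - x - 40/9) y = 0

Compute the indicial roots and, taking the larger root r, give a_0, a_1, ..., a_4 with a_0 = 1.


Write in Frobenius form y'' + (p(x)/x) y' + (q(x)/x^2) y = 0:
  p(x) = 0,  q(x) = -x^2 - x - 40/9.
Indicial equation: r(r-1) + (0) r + (-40/9) = 0 -> roots r_1 = 8/3, r_2 = -5/3.
Take r = r_1 = 8/3. Let y(x) = x^r sum_{n>=0} a_n x^n with a_0 = 1.
Substitute y = x^r sum a_n x^n and match x^{r+n}. The recurrence is
  D(n) a_n - 1 a_{n-1} - 1 a_{n-2} = 0,  where D(n) = (r+n)(r+n-1) + (0)(r+n) + (-40/9).
  a_n = [1 a_{n-1} + 1 a_{n-2}] / D(n).
Since the indicial polynomial factors as (r - r_1)(r - r_2), D(n) = (r_1 + n - r_1)(r_1 + n - r_2) = n(n + 13/3).
Evaluating step by step (a_0 = 1):
  n = 1: D(1) = 1(1 + 13/3) = 16/3; numerator = 1(1) = 1; a_1 = (1)/(16/3) = 3/16
  n = 2: D(2) = 2(2 + 13/3) = 38/3; numerator = 1(3/16) + 1(1) = 19/16; a_2 = (19/16)/(38/3) = 3/32
  n = 3: D(3) = 3(3 + 13/3) = 22; numerator = 1(3/32) + 1(3/16) = 9/32; a_3 = (9/32)/(22) = 9/704
  n = 4: D(4) = 4(4 + 13/3) = 100/3; numerator = 1(9/704) + 1(3/32) = 75/704; a_4 = (75/704)/(100/3) = 9/2816

r = 8/3; a_0 = 1; a_1 = 3/16; a_2 = 3/32; a_3 = 9/704; a_4 = 9/2816


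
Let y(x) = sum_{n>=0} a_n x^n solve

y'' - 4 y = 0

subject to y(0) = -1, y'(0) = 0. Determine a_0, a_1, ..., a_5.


Ansatz: y(x) = sum_{n>=0} a_n x^n, so y'(x) = sum_{n>=1} n a_n x^(n-1) and y''(x) = sum_{n>=2} n(n-1) a_n x^(n-2).
Substitute into P(x) y'' + Q(x) y' + R(x) y = 0 with P(x) = 1, Q(x) = 0, R(x) = -4, and match powers of x.
Initial conditions: a_0 = -1, a_1 = 0.
Setting the coefficient of each power of x to zero and solving order by order (substituting the coefficients already found):
  x^0: 2 a_2 - 4 a_0 = 0  ->  2 a_2 = 4 a_0 = -4  ->  a_2 = -2
  x^1: 6 a_3 - 4 a_1 = 0  ->  6 a_3 = 4 a_1 = 0  ->  a_3 = 0
  x^2: 12 a_4 - 4 a_2 = 0  ->  12 a_4 = 4 a_2 = -8  ->  a_4 = -2/3
  x^3: 20 a_5 - 4 a_3 = 0  ->  20 a_5 = 4 a_3 = 0  ->  a_5 = 0
Truncated series: y(x) = -1 - 2 x^2 - (2/3) x^4 + O(x^6).

a_0 = -1; a_1 = 0; a_2 = -2; a_3 = 0; a_4 = -2/3; a_5 = 0


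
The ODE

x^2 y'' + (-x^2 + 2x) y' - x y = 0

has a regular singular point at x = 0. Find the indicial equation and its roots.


Divide by x^2 to reach normal form y'' + P_1(x) y' + P_2(x) y = 0 with P_1(x) = -1 + 2/x and P_2(x) = -1/x.
x = 0 is a singular point because the y'-coefficient -1 + 2/x has a pole at x = 0 and the y-coefficient -1/x has a pole at x = 0.
It is a regular singular point because x P_1(x) = p(x) = 2 - x and x^2 P_2(x) = q(x) = -x are polynomials, hence analytic at x = 0.
p(0) = 2,  q(0) = 0.
Indicial equation: r(r-1) + p(0) r + q(0) = 0, i.e. r^2 + (p(0) - 1) r + q(0) = 0, i.e. r^2 + 1 r = 0.
Discriminant: (1)^2 - 4(0) = 1, so r = (-1 ± 1)/2.
Solving: r_1 = 0, r_2 = -1.

indicial: r^2 + 1 r = 0; roots r_1 = 0, r_2 = -1


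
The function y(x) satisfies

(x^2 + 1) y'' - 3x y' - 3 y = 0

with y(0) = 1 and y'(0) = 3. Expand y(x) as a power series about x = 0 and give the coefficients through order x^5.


Ansatz: y(x) = sum_{n>=0} a_n x^n, so y'(x) = sum_{n>=1} n a_n x^(n-1) and y''(x) = sum_{n>=2} n(n-1) a_n x^(n-2).
Substitute into P(x) y'' + Q(x) y' + R(x) y = 0 with P(x) = x^2 + 1, Q(x) = -3x, R(x) = -3, and match powers of x.
Initial conditions: a_0 = 1, a_1 = 3.
Setting the coefficient of each power of x to zero and solving order by order (substituting the coefficients already found):
  x^0: 2 a_2 - 3 a_0 = 0  ->  2 a_2 = 3 a_0 = 3  ->  a_2 = 3/2
  x^1: 6 a_3 - 6 a_1 = 0  ->  6 a_3 = 6 a_1 = 18  ->  a_3 = 3
  x^2: 12 a_4 - 7 a_2 = 0  ->  12 a_4 = 7 a_2 = 21/2  ->  a_4 = 7/8
  x^3: 20 a_5 - 6 a_3 = 0  ->  20 a_5 = 6 a_3 = 18  ->  a_5 = 9/10
Truncated series: y(x) = 1 + 3 x + (3/2) x^2 + 3 x^3 + (7/8) x^4 + (9/10) x^5 + O(x^6).

a_0 = 1; a_1 = 3; a_2 = 3/2; a_3 = 3; a_4 = 7/8; a_5 = 9/10


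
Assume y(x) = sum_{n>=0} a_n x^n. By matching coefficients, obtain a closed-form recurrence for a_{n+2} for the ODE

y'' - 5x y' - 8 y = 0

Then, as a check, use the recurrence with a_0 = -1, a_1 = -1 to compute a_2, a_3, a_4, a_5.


Substitute y = sum_n a_n x^n.
y''(x) has coefficient (n+2)(n+1) a_{n+2} at x^n;
-5 x y'(x) has coefficient -5 n a_n at x^n (shift);
-8 y(x) has coefficient -8 a_n at x^n.
Matching x^n: (n+2)(n+1) a_{n+2} + (-5n - 8) a_n = 0.
Thus a_{n+2} = (5n + 8) / ((n+1)(n+2)) * a_n.

Check with a_0 = -1, a_1 = -1 (apply the recurrence for n = 0, 1, 2, 3): a_0 = -1, a_1 = -1, a_2 = -4, a_3 = -13/6, a_4 = -6, a_5 = -299/120.

a_(n+2) = (5n + 8) / ((n+1)(n+2)) * a_n; check: a_0 = -1, a_1 = -1, a_2 = -4, a_3 = -13/6, a_4 = -6, a_5 = -299/120


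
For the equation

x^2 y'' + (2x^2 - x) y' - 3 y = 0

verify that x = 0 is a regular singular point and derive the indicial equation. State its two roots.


Divide by x^2 to reach normal form y'' + P_1(x) y' + P_2(x) y = 0 with P_1(x) = 2 - 1/x and P_2(x) = -3/x^2.
x = 0 is a singular point because the y'-coefficient 2 - 1/x has a pole at x = 0 and the y-coefficient -3/x^2 has a pole at x = 0.
It is a regular singular point because x P_1(x) = p(x) = 2x - 1 and x^2 P_2(x) = q(x) = -3 are polynomials, hence analytic at x = 0.
p(0) = -1,  q(0) = -3.
Indicial equation: r(r-1) + p(0) r + q(0) = 0, i.e. r^2 + (p(0) - 1) r + q(0) = 0, i.e. r^2 - 2 r - 3 = 0.
Discriminant: (-2)^2 - 4(-3) = 16, so r = (2 ± 4)/2.
Solving: r_1 = 3, r_2 = -1.

indicial: r^2 - 2 r - 3 = 0; roots r_1 = 3, r_2 = -1


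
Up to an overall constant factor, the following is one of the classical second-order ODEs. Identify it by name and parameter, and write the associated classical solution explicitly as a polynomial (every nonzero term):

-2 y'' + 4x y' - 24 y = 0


All three coefficients share the factor -2; dividing through by -2 gives  y'' - 2x y' + 12 y = 0.
This matches the Hermite equation y'' - 2x y' + 2n y = 0 with 2n = 12, so n = 6; the polynomial solution is H_6(x).
With y = sum_k a_k x^k, matching x^k gives (k+2)(k+1) a_{k+2} = 2(k - n) a_k = 2(k - 6) a_k. The right side vanishes at k = 6, so the series with the parity of 6 terminates at degree 6.
Standard normalization: leading coefficient of H_n is 2^n, so a_6 = 2^6 = 64. Work downward with a_k = (k+1)(k+2) a_{k+2} / (2(k - n)):
  a_4 = (5)(6)(64) / (2(4 - 6)) = 1920/(-4) = -480
  a_2 = (3)(4)(-480) / (2(2 - 6)) = -5760/(-8) = 720
  a_0 = (1)(2)(720) / (2(0 - 6)) = 1440/(-12) = -120
Hence H_6(x) = 64 x^6 - 480 x^4 + 720 x^2 - 120.

H_6(x); series = 64 x^6 - 480 x^4 + 720 x^2 - 120


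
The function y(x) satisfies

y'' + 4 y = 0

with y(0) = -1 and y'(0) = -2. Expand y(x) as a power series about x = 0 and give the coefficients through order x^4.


Ansatz: y(x) = sum_{n>=0} a_n x^n, so y'(x) = sum_{n>=1} n a_n x^(n-1) and y''(x) = sum_{n>=2} n(n-1) a_n x^(n-2).
Substitute into P(x) y'' + Q(x) y' + R(x) y = 0 with P(x) = 1, Q(x) = 0, R(x) = 4, and match powers of x.
Initial conditions: a_0 = -1, a_1 = -2.
Setting the coefficient of each power of x to zero and solving order by order (substituting the coefficients already found):
  x^0: 2 a_2 + 4 a_0 = 0  ->  2 a_2 = -4 a_0 = 4  ->  a_2 = 2
  x^1: 6 a_3 + 4 a_1 = 0  ->  6 a_3 = -4 a_1 = 8  ->  a_3 = 4/3
  x^2: 12 a_4 + 4 a_2 = 0  ->  12 a_4 = -4 a_2 = -8  ->  a_4 = -2/3
Truncated series: y(x) = -1 - 2 x + 2 x^2 + (4/3) x^3 - (2/3) x^4 + O(x^5).

a_0 = -1; a_1 = -2; a_2 = 2; a_3 = 4/3; a_4 = -2/3


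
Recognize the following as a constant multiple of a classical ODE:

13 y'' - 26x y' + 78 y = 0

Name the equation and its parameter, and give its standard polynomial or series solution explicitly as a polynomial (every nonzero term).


All three coefficients share the factor 13; dividing through by 13 gives  y'' - 2x y' + 6 y = 0.
This matches the Hermite equation y'' - 2x y' + 2n y = 0 with 2n = 6, so n = 3; the polynomial solution is H_3(x).
With y = sum_k a_k x^k, matching x^k gives (k+2)(k+1) a_{k+2} = 2(k - n) a_k = 2(k - 3) a_k. The right side vanishes at k = 3, so the series with the parity of 3 terminates at degree 3.
Standard normalization: leading coefficient of H_n is 2^n, so a_3 = 2^3 = 8. Work downward with a_k = (k+1)(k+2) a_{k+2} / (2(k - n)):
  a_1 = (2)(3)(8) / (2(1 - 3)) = 48/(-4) = -12
Hence H_3(x) = 8 x^3 - 12 x.

H_3(x); series = 8 x^3 - 12 x


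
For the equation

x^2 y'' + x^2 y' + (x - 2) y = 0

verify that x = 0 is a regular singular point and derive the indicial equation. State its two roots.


Divide by x^2 to reach normal form y'' + P_1(x) y' + P_2(x) y = 0 with P_1(x) = 1 and P_2(x) = 1/x - 2/x^2.
x = 0 is a singular point because the y-coefficient 1/x - 2/x^2 has a pole at x = 0.
It is a regular singular point because x P_1(x) = p(x) = x and x^2 P_2(x) = q(x) = x - 2 are polynomials, hence analytic at x = 0.
p(0) = 0,  q(0) = -2.
Indicial equation: r(r-1) + p(0) r + q(0) = 0, i.e. r^2 + (p(0) - 1) r + q(0) = 0, i.e. r^2 - 1 r - 2 = 0.
Discriminant: (-1)^2 - 4(-2) = 9, so r = (1 ± 3)/2.
Solving: r_1 = 2, r_2 = -1.

indicial: r^2 - 1 r - 2 = 0; roots r_1 = 2, r_2 = -1


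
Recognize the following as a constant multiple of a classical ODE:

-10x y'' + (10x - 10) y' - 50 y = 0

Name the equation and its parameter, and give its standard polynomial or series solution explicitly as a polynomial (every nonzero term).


All three coefficients share the factor -10; dividing through by -10 gives  x y'' + (1 - x) y' + 5 y = 0.
This matches the Laguerre equation x y'' + (1 - x) y' + n y = 0 with n = 5; the polynomial solution is L_5(x).
With y = sum_k a_k x^k, matching x^k gives (k+1)k a_{k+1} + (k+1) a_{k+1} - k a_k + n a_k = 0, i.e. (k+1)^2 a_{k+1} = (k - n) a_k = (k - 5) a_k. The right side vanishes at k = 5, so the series terminates at degree 5.
Standard normalization L_n(0) = 1 gives a_0 = 1. Work upward with a_{k+1} = (k - 5) a_k / (k+1)^2:
  a_1 = (0 - 5)(1) / 1^2 = -5/1 = -5
  a_2 = (1 - 5)(-5) / 2^2 = 20/4 = 5
  a_3 = (2 - 5)(5) / 3^2 = -15/9 = -5/3
  a_4 = (3 - 5)(-5/3) / 4^2 = (10/3)/16 = 5/24
  a_5 = (4 - 5)(5/24) / 5^2 = (-5/24)/25 = -1/120
Hence L_5(x) = -x^5/120 + 5 x^4/24 - 5 x^3/3 + 5 x^2 - 5 x + 1.

L_5(x); series = -x^5/120 + 5 x^4/24 - 5 x^3/3 + 5 x^2 - 5 x + 1


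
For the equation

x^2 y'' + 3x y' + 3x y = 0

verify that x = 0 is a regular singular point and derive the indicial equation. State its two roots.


Divide by x^2 to reach normal form y'' + P_1(x) y' + P_2(x) y = 0 with P_1(x) = 3/x and P_2(x) = 3/x.
x = 0 is a singular point because the y'-coefficient 3/x has a pole at x = 0 and the y-coefficient 3/x has a pole at x = 0.
It is a regular singular point because x P_1(x) = p(x) = 3 and x^2 P_2(x) = q(x) = 3x are polynomials, hence analytic at x = 0.
p(0) = 3,  q(0) = 0.
Indicial equation: r(r-1) + p(0) r + q(0) = 0, i.e. r^2 + (p(0) - 1) r + q(0) = 0, i.e. r^2 + 2 r = 0.
Discriminant: (2)^2 - 4(0) = 4, so r = (-2 ± 2)/2.
Solving: r_1 = 0, r_2 = -2.

indicial: r^2 + 2 r = 0; roots r_1 = 0, r_2 = -2


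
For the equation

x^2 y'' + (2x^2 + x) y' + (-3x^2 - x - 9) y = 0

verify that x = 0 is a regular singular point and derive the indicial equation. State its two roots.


Divide by x^2 to reach normal form y'' + P_1(x) y' + P_2(x) y = 0 with P_1(x) = 2 + 1/x and P_2(x) = -3 - 1/x - 9/x^2.
x = 0 is a singular point because the y'-coefficient 2 + 1/x has a pole at x = 0 and the y-coefficient -3 - 1/x - 9/x^2 has a pole at x = 0.
It is a regular singular point because x P_1(x) = p(x) = 2x + 1 and x^2 P_2(x) = q(x) = -3x^2 - x - 9 are polynomials, hence analytic at x = 0.
p(0) = 1,  q(0) = -9.
Indicial equation: r(r-1) + p(0) r + q(0) = 0, i.e. r^2 + (p(0) - 1) r + q(0) = 0, i.e. r^2 - 9 = 0.
Discriminant: (0)^2 - 4(-9) = 36, so r = (0 ± 6)/2.
Solving: r_1 = 3, r_2 = -3.

indicial: r^2 - 9 = 0; roots r_1 = 3, r_2 = -3


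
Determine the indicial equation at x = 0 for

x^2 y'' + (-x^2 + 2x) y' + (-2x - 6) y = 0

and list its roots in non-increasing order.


Divide by x^2 to reach normal form y'' + P_1(x) y' + P_2(x) y = 0 with P_1(x) = -1 + 2/x and P_2(x) = -2/x - 6/x^2.
x = 0 is a singular point because the y'-coefficient -1 + 2/x has a pole at x = 0 and the y-coefficient -2/x - 6/x^2 has a pole at x = 0.
It is a regular singular point because x P_1(x) = p(x) = 2 - x and x^2 P_2(x) = q(x) = -2x - 6 are polynomials, hence analytic at x = 0.
p(0) = 2,  q(0) = -6.
Indicial equation: r(r-1) + p(0) r + q(0) = 0, i.e. r^2 + (p(0) - 1) r + q(0) = 0, i.e. r^2 + 1 r - 6 = 0.
Discriminant: (1)^2 - 4(-6) = 25, so r = (-1 ± 5)/2.
Solving: r_1 = 2, r_2 = -3.

indicial: r^2 + 1 r - 6 = 0; roots r_1 = 2, r_2 = -3


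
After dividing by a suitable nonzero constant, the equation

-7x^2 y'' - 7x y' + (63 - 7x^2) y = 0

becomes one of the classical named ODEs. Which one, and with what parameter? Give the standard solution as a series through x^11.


All three coefficients share the factor -7; dividing through by -7 gives  x^2 y'' + x y' + (x^2 - 9) y = 0.
This matches the Bessel equation x^2 y'' + x y' + (x^2 - nu^2) y = 0 with nu^2 = 9, so nu = 3; the solution bounded at x = 0 is J_3(x).
Frobenius at x = 0: indicial roots ±nu; for r = nu the recurrence k(k + 2nu) c_k = -c_{k-2} gives the standard series J_nu(x) = sum_{k>=0} (-1)^k / (k! (k+nu)!) (x/2)^(2k+nu). Evaluate the first 5 terms:
  k = 0: (-1)^0 / (0! * 3! * 2^3) x^3 = 1/(1*6*8) x^3 = (1/48) x^3
  k = 1: (-1)^1 / (1! * 4! * 2^5) x^5 = -1/(1*24*32) x^5 = (-1/768) x^5
  k = 2: (-1)^2 / (2! * 5! * 2^7) x^7 = 1/(2*120*128) x^7 = (1/30720) x^7
  k = 3: (-1)^3 / (3! * 6! * 2^9) x^9 = -1/(6*720*512) x^9 = (-1/2211840) x^9
  k = 4: (-1)^4 / (4! * 7! * 2^11) x^11 = 1/(24*5040*2048) x^11 = (1/247726080) x^11
Hence J_3(x) = x^11/247726080 - x^9/2211840 + x^7/30720 - x^5/768 + x^3/48 + ....

J_3(x); series = x^11/247726080 - x^9/2211840 + x^7/30720 - x^5/768 + x^3/48


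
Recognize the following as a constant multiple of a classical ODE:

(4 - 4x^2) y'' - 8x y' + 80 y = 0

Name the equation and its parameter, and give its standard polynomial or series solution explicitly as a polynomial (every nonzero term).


All three coefficients share the factor 4; dividing through by 4 gives  (1 - x^2) y'' - 2x y' + 20 y = 0.
This matches the Legendre equation (1 - x^2) y'' - 2x y' + n(n+1) y = 0 (note the -2x y' term) with n(n+1) = 20, so n = 4; the polynomial solution is P_4(x).
With y = sum_k a_k x^k, matching x^k gives (k+2)(k+1) a_{k+2} = [k(k+1) - n(n+1)] a_k = (k - 4)(k + 5) a_k. The right side vanishes at k = 4, so the series with the parity of 4 terminates at degree 4.
Standard normalization (P_n(1) = 1): leading coefficient (2n)!/(2^n (n!)^2) = 40320/(16*576) = 35/8, so a_4 = 35/8. Work downward with a_k = (k+1)(k+2) a_{k+2} / ((k - 4)(k + 5)):
  a_2 = (3)(4)(35/8) / ((2 - 4)(2 + 5)) = (105/2)/(-14) = -15/4
  a_0 = (1)(2)(-15/4) / ((0 - 4)(0 + 5)) = (-15/2)/(-20) = 3/8
Hence P_4(x) = 35 x^4/8 - 15 x^2/4 + 3/8.

P_4(x); series = 35 x^4/8 - 15 x^2/4 + 3/8


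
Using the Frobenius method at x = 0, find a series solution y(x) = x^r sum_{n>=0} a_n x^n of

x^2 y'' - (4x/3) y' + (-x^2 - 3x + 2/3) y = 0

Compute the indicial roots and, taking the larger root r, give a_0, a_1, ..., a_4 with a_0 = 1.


Write in Frobenius form y'' + (p(x)/x) y' + (q(x)/x^2) y = 0:
  p(x) = -4/3,  q(x) = -x^2 - 3x + 2/3.
Indicial equation: r(r-1) + (-4/3) r + (2/3) = 0 -> roots r_1 = 2, r_2 = 1/3.
Take r = r_1 = 2. Let y(x) = x^r sum_{n>=0} a_n x^n with a_0 = 1.
Substitute y = x^r sum a_n x^n and match x^{r+n}. The recurrence is
  D(n) a_n - 3 a_{n-1} - 1 a_{n-2} = 0,  where D(n) = (r+n)(r+n-1) + (-4/3)(r+n) + (2/3).
  a_n = [3 a_{n-1} + 1 a_{n-2}] / D(n).
Since the indicial polynomial factors as (r - r_1)(r - r_2), D(n) = (r_1 + n - r_1)(r_1 + n - r_2) = n(n + 5/3).
Evaluating step by step (a_0 = 1):
  n = 1: D(1) = 1(1 + 5/3) = 8/3; numerator = 3(1) = 3; a_1 = (3)/(8/3) = 9/8
  n = 2: D(2) = 2(2 + 5/3) = 22/3; numerator = 3(9/8) + 1(1) = 35/8; a_2 = (35/8)/(22/3) = 105/176
  n = 3: D(3) = 3(3 + 5/3) = 14; numerator = 3(105/176) + 1(9/8) = 513/176; a_3 = (513/176)/(14) = 513/2464
  n = 4: D(4) = 4(4 + 5/3) = 68/3; numerator = 3(513/2464) + 1(105/176) = 3009/2464; a_4 = (3009/2464)/(68/3) = 531/9856

r = 2; a_0 = 1; a_1 = 9/8; a_2 = 105/176; a_3 = 513/2464; a_4 = 531/9856


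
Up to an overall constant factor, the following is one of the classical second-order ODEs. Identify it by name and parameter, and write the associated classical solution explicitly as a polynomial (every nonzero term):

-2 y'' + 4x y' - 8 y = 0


All three coefficients share the factor -2; dividing through by -2 gives  y'' - 2x y' + 4 y = 0.
This matches the Hermite equation y'' - 2x y' + 2n y = 0 with 2n = 4, so n = 2; the polynomial solution is H_2(x).
With y = sum_k a_k x^k, matching x^k gives (k+2)(k+1) a_{k+2} = 2(k - n) a_k = 2(k - 2) a_k. The right side vanishes at k = 2, so the series with the parity of 2 terminates at degree 2.
Standard normalization: leading coefficient of H_n is 2^n, so a_2 = 2^2 = 4. Work downward with a_k = (k+1)(k+2) a_{k+2} / (2(k - n)):
  a_0 = (1)(2)(4) / (2(0 - 2)) = 8/(-4) = -2
Hence H_2(x) = 4 x^2 - 2.

H_2(x); series = 4 x^2 - 2


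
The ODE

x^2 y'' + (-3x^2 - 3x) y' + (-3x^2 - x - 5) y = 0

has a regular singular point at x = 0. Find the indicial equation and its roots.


Divide by x^2 to reach normal form y'' + P_1(x) y' + P_2(x) y = 0 with P_1(x) = -3 - 3/x and P_2(x) = -3 - 1/x - 5/x^2.
x = 0 is a singular point because the y'-coefficient -3 - 3/x has a pole at x = 0 and the y-coefficient -3 - 1/x - 5/x^2 has a pole at x = 0.
It is a regular singular point because x P_1(x) = p(x) = -3x - 3 and x^2 P_2(x) = q(x) = -3x^2 - x - 5 are polynomials, hence analytic at x = 0.
p(0) = -3,  q(0) = -5.
Indicial equation: r(r-1) + p(0) r + q(0) = 0, i.e. r^2 + (p(0) - 1) r + q(0) = 0, i.e. r^2 - 4 r - 5 = 0.
Discriminant: (-4)^2 - 4(-5) = 36, so r = (4 ± 6)/2.
Solving: r_1 = 5, r_2 = -1.

indicial: r^2 - 4 r - 5 = 0; roots r_1 = 5, r_2 = -1


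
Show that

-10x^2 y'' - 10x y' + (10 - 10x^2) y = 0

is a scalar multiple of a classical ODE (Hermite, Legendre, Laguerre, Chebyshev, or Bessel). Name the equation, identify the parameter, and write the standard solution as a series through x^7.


All three coefficients share the factor -10; dividing through by -10 gives  x^2 y'' + x y' + (x^2 - 1) y = 0.
This matches the Bessel equation x^2 y'' + x y' + (x^2 - nu^2) y = 0 with nu^2 = 1, so nu = 1; the solution bounded at x = 0 is J_1(x).
Frobenius at x = 0: indicial roots ±nu; for r = nu the recurrence k(k + 2nu) c_k = -c_{k-2} gives the standard series J_nu(x) = sum_{k>=0} (-1)^k / (k! (k+nu)!) (x/2)^(2k+nu). Evaluate the first 4 terms:
  k = 0: (-1)^0 / (0! * 1! * 2^1) x^1 = 1/(1*1*2) x^1 = (1/2) x^1
  k = 1: (-1)^1 / (1! * 2! * 2^3) x^3 = -1/(1*2*8) x^3 = (-1/16) x^3
  k = 2: (-1)^2 / (2! * 3! * 2^5) x^5 = 1/(2*6*32) x^5 = (1/384) x^5
  k = 3: (-1)^3 / (3! * 4! * 2^7) x^7 = -1/(6*24*128) x^7 = (-1/18432) x^7
Hence J_1(x) = -x^7/18432 + x^5/384 - x^3/16 + x/2 + ....

J_1(x); series = -x^7/18432 + x^5/384 - x^3/16 + x/2
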